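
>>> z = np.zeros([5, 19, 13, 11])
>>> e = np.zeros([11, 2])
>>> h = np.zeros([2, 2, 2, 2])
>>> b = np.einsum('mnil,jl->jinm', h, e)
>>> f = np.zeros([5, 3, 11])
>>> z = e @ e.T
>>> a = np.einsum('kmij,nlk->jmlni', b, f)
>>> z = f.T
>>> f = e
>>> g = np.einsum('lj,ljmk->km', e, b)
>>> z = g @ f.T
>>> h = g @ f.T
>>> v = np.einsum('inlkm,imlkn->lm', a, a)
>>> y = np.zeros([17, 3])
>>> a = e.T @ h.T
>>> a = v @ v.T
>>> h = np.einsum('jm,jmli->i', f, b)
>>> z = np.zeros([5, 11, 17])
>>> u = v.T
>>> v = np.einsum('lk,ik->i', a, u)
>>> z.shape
(5, 11, 17)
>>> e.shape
(11, 2)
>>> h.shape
(2,)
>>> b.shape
(11, 2, 2, 2)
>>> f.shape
(11, 2)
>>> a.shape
(3, 3)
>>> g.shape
(2, 2)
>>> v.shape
(2,)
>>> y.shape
(17, 3)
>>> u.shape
(2, 3)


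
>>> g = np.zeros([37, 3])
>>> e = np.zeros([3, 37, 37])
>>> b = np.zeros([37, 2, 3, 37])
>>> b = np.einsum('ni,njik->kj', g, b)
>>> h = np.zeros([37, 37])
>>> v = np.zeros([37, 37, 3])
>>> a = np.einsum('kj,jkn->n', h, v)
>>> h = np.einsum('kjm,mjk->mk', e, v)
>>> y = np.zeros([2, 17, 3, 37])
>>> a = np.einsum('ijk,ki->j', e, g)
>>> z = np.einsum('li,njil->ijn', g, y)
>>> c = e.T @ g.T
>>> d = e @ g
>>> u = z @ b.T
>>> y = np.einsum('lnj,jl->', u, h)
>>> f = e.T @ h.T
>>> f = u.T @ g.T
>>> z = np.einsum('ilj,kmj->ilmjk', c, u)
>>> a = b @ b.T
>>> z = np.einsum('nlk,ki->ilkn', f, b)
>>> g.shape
(37, 3)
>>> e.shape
(3, 37, 37)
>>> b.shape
(37, 2)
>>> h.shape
(37, 3)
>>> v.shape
(37, 37, 3)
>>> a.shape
(37, 37)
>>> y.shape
()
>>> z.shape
(2, 17, 37, 37)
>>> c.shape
(37, 37, 37)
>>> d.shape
(3, 37, 3)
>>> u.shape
(3, 17, 37)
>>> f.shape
(37, 17, 37)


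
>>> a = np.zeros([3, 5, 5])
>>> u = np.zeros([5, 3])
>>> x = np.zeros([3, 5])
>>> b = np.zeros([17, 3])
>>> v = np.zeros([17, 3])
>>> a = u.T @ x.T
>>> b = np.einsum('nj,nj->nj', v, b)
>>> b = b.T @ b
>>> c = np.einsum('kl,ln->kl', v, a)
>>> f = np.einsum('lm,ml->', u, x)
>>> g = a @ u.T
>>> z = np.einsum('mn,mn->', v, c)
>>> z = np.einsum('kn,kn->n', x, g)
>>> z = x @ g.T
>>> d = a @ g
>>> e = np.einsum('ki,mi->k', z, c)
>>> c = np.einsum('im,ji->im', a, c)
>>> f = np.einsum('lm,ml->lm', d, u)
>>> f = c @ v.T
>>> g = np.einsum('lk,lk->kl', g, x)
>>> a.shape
(3, 3)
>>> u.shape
(5, 3)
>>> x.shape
(3, 5)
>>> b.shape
(3, 3)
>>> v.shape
(17, 3)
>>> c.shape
(3, 3)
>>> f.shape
(3, 17)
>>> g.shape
(5, 3)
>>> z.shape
(3, 3)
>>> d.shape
(3, 5)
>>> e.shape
(3,)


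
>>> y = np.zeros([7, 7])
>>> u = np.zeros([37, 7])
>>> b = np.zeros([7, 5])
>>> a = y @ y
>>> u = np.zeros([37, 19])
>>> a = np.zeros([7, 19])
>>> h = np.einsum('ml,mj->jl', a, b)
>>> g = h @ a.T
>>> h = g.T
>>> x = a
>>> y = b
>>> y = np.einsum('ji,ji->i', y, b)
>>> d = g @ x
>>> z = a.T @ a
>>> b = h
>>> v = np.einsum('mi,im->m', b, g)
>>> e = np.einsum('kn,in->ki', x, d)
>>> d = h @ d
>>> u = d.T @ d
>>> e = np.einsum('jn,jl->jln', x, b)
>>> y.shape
(5,)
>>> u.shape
(19, 19)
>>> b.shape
(7, 5)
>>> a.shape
(7, 19)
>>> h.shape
(7, 5)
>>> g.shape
(5, 7)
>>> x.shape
(7, 19)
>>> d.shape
(7, 19)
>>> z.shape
(19, 19)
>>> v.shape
(7,)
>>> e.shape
(7, 5, 19)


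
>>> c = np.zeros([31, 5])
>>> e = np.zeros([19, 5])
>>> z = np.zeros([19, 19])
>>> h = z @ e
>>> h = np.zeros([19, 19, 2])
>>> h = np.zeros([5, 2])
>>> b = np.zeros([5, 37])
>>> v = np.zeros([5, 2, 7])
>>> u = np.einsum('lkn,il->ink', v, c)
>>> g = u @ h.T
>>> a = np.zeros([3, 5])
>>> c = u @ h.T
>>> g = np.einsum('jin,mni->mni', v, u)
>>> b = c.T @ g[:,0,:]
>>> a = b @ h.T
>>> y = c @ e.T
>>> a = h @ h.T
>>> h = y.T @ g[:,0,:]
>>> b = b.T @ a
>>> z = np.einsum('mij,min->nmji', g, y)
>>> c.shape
(31, 7, 5)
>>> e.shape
(19, 5)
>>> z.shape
(19, 31, 2, 7)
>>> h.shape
(19, 7, 2)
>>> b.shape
(2, 7, 5)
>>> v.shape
(5, 2, 7)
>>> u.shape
(31, 7, 2)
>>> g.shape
(31, 7, 2)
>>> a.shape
(5, 5)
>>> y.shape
(31, 7, 19)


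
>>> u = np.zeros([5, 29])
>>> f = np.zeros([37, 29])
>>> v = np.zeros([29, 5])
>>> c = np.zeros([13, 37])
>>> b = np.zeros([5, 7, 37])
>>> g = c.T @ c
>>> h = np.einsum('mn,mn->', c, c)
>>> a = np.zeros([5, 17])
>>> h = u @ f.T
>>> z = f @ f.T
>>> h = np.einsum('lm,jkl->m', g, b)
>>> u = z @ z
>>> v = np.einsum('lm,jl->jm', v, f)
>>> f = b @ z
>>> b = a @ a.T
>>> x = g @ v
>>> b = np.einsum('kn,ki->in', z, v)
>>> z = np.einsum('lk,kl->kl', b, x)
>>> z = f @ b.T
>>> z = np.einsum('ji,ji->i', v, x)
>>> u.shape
(37, 37)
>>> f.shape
(5, 7, 37)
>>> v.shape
(37, 5)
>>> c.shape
(13, 37)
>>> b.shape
(5, 37)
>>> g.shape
(37, 37)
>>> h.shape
(37,)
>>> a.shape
(5, 17)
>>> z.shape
(5,)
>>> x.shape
(37, 5)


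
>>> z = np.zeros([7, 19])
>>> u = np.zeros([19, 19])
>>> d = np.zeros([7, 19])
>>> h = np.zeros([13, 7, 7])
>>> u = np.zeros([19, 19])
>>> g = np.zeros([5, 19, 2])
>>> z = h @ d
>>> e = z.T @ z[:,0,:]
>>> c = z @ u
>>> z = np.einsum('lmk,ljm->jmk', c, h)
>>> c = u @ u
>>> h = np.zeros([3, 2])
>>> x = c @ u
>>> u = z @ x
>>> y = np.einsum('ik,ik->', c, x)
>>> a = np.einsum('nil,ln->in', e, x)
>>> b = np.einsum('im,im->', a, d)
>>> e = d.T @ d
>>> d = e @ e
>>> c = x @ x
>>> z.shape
(7, 7, 19)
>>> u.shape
(7, 7, 19)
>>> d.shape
(19, 19)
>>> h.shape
(3, 2)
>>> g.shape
(5, 19, 2)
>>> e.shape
(19, 19)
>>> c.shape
(19, 19)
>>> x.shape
(19, 19)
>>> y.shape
()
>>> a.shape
(7, 19)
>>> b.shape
()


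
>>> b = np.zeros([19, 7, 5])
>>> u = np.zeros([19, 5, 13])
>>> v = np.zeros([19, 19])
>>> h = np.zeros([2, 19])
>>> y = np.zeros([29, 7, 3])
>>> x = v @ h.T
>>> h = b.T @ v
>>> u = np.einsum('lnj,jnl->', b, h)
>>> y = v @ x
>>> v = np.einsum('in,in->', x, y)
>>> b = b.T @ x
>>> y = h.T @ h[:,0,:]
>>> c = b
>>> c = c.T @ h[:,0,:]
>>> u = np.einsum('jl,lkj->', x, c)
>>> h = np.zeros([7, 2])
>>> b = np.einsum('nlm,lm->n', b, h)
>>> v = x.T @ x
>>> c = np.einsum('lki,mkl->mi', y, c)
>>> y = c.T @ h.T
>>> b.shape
(5,)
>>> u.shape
()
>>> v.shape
(2, 2)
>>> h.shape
(7, 2)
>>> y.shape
(19, 7)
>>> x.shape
(19, 2)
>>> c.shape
(2, 19)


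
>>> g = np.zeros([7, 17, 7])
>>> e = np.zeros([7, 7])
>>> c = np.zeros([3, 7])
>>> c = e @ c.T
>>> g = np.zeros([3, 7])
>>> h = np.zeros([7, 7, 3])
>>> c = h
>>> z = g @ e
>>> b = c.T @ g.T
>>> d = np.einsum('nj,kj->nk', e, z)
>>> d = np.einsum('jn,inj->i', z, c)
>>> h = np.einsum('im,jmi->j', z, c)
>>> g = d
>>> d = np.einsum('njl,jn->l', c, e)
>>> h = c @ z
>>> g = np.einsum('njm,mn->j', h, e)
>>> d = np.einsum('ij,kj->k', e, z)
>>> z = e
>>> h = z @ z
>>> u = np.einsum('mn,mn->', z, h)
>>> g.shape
(7,)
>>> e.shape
(7, 7)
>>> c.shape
(7, 7, 3)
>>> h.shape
(7, 7)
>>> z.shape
(7, 7)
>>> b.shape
(3, 7, 3)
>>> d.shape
(3,)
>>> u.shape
()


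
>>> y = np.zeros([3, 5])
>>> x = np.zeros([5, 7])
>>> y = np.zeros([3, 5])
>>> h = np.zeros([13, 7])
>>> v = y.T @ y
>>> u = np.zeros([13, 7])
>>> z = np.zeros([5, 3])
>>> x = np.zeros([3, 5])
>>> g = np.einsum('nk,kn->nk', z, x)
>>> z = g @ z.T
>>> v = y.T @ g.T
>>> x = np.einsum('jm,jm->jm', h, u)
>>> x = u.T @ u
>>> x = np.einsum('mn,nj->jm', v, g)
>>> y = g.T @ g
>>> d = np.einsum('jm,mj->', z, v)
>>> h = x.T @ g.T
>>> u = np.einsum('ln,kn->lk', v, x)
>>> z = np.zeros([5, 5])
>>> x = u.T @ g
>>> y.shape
(3, 3)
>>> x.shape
(3, 3)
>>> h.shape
(5, 5)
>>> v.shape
(5, 5)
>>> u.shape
(5, 3)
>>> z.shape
(5, 5)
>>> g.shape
(5, 3)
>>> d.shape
()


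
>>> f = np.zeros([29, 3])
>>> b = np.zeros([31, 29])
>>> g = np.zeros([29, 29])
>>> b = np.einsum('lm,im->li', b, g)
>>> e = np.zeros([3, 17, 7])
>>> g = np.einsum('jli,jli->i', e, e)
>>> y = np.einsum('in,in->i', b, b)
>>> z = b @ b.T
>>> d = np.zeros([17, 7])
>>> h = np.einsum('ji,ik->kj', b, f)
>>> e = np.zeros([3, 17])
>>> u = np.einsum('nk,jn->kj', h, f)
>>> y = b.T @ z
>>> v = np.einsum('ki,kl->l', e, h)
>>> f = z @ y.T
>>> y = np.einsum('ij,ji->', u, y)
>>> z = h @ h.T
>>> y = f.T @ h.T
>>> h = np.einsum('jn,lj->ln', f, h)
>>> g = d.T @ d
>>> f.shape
(31, 29)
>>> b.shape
(31, 29)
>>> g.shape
(7, 7)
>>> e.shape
(3, 17)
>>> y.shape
(29, 3)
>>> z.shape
(3, 3)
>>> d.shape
(17, 7)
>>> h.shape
(3, 29)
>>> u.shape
(31, 29)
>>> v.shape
(31,)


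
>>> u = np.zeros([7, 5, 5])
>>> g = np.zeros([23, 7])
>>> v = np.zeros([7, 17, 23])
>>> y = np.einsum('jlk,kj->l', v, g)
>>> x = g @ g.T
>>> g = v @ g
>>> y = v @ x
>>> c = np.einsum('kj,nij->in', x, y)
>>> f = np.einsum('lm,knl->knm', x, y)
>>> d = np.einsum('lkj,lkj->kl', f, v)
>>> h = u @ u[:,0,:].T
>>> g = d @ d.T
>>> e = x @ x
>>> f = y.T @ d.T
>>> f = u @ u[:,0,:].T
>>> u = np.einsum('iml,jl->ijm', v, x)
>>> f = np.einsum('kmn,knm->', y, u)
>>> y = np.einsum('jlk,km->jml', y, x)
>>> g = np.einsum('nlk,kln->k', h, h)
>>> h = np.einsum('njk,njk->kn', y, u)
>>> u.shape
(7, 23, 17)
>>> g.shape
(7,)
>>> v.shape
(7, 17, 23)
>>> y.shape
(7, 23, 17)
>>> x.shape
(23, 23)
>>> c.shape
(17, 7)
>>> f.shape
()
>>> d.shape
(17, 7)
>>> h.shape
(17, 7)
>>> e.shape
(23, 23)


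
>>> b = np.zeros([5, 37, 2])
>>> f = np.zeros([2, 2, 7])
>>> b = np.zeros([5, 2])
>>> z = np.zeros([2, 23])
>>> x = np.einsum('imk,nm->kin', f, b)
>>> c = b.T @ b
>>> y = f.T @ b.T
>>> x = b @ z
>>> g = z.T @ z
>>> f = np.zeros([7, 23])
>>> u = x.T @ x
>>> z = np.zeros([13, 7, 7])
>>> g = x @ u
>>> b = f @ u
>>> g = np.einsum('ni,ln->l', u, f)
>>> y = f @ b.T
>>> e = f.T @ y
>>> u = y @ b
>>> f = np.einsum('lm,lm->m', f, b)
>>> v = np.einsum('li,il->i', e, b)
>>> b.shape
(7, 23)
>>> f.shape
(23,)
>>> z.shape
(13, 7, 7)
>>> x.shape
(5, 23)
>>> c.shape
(2, 2)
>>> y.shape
(7, 7)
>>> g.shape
(7,)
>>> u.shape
(7, 23)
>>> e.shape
(23, 7)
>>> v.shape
(7,)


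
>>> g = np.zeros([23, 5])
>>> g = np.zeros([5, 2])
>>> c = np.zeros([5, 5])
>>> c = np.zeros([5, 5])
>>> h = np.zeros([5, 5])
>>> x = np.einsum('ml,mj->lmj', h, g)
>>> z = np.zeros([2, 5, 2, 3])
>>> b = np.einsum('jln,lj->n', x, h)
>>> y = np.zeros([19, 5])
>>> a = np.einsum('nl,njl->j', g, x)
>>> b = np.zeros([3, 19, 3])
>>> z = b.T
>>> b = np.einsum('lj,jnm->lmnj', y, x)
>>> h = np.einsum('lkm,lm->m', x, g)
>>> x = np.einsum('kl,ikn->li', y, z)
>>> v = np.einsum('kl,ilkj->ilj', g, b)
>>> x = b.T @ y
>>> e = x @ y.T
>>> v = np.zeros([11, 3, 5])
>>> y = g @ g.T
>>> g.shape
(5, 2)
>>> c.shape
(5, 5)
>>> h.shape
(2,)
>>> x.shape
(5, 5, 2, 5)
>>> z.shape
(3, 19, 3)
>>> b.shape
(19, 2, 5, 5)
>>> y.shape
(5, 5)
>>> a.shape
(5,)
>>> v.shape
(11, 3, 5)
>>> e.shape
(5, 5, 2, 19)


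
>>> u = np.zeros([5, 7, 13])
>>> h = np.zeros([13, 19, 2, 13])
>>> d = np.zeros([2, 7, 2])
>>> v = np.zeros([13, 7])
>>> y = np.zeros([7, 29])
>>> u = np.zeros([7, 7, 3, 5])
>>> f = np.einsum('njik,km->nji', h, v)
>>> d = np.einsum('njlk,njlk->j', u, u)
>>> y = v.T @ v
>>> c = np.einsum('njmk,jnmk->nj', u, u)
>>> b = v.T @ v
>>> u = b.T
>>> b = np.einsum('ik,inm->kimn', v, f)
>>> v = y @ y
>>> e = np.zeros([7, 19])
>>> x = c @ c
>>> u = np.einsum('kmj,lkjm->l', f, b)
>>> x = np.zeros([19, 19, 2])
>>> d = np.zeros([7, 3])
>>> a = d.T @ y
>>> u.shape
(7,)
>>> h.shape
(13, 19, 2, 13)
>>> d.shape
(7, 3)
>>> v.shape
(7, 7)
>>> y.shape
(7, 7)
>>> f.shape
(13, 19, 2)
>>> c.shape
(7, 7)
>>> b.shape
(7, 13, 2, 19)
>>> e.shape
(7, 19)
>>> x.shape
(19, 19, 2)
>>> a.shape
(3, 7)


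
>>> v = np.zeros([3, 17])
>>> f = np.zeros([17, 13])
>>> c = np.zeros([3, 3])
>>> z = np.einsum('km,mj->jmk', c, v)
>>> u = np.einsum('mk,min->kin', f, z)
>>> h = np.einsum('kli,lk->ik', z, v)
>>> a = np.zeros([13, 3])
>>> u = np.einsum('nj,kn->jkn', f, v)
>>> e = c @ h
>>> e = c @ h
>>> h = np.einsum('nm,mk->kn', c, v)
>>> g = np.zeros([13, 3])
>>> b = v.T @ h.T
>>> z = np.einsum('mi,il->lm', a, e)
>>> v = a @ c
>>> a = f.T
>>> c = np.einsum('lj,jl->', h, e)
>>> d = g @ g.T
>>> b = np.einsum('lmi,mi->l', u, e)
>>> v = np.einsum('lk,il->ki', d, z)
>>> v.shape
(13, 17)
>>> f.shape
(17, 13)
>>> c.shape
()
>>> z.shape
(17, 13)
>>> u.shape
(13, 3, 17)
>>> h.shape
(17, 3)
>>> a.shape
(13, 17)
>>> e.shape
(3, 17)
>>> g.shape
(13, 3)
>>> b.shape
(13,)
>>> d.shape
(13, 13)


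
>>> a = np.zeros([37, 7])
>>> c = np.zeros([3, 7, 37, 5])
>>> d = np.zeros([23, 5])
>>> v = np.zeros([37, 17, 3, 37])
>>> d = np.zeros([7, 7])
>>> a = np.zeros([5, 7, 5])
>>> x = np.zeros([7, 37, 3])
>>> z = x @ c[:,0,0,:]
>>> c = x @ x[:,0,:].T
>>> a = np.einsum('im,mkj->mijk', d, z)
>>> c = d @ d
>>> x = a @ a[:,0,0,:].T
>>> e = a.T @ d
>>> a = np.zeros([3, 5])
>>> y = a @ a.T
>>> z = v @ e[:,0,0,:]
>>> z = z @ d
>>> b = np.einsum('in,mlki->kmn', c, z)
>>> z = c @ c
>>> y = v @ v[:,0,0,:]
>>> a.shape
(3, 5)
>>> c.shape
(7, 7)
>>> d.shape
(7, 7)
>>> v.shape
(37, 17, 3, 37)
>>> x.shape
(7, 7, 5, 7)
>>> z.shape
(7, 7)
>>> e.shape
(37, 5, 7, 7)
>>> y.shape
(37, 17, 3, 37)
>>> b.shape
(3, 37, 7)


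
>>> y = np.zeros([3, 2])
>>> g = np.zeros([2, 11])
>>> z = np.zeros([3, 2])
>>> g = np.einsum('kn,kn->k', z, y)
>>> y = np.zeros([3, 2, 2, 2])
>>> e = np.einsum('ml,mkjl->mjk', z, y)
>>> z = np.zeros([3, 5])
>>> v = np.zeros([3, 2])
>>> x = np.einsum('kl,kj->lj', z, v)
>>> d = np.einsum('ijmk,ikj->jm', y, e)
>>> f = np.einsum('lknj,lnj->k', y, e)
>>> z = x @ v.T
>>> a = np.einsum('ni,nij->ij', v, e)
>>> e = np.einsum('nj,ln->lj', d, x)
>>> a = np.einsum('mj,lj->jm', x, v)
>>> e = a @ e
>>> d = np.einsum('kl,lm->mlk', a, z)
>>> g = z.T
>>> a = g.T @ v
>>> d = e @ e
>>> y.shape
(3, 2, 2, 2)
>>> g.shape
(3, 5)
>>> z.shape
(5, 3)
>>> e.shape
(2, 2)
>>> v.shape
(3, 2)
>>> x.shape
(5, 2)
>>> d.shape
(2, 2)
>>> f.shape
(2,)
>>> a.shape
(5, 2)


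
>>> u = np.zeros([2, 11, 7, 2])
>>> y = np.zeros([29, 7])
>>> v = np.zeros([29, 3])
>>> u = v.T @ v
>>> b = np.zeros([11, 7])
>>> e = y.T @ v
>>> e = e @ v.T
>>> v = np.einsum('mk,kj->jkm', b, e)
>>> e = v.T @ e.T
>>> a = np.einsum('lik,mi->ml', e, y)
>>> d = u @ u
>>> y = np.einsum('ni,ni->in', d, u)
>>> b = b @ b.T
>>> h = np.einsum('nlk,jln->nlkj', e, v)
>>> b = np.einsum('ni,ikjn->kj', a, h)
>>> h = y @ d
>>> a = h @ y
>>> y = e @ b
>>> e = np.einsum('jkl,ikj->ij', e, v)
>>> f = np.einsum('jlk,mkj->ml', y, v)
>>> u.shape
(3, 3)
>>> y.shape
(11, 7, 7)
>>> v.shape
(29, 7, 11)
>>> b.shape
(7, 7)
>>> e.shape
(29, 11)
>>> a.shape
(3, 3)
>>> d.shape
(3, 3)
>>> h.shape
(3, 3)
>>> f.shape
(29, 7)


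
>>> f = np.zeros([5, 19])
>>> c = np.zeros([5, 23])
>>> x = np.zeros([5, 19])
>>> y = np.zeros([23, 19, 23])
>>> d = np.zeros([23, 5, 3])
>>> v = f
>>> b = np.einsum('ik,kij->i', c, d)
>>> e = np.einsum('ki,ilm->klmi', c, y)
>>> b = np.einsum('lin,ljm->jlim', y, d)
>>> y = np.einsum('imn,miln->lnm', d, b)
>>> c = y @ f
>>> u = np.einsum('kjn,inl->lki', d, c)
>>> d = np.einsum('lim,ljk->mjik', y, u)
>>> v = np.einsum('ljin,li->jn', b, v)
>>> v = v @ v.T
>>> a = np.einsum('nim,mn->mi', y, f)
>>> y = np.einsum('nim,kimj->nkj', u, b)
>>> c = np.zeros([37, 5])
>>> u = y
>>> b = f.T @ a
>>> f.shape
(5, 19)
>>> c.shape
(37, 5)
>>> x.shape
(5, 19)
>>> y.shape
(19, 5, 3)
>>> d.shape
(5, 23, 3, 19)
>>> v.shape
(23, 23)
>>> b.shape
(19, 3)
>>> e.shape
(5, 19, 23, 23)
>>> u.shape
(19, 5, 3)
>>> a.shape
(5, 3)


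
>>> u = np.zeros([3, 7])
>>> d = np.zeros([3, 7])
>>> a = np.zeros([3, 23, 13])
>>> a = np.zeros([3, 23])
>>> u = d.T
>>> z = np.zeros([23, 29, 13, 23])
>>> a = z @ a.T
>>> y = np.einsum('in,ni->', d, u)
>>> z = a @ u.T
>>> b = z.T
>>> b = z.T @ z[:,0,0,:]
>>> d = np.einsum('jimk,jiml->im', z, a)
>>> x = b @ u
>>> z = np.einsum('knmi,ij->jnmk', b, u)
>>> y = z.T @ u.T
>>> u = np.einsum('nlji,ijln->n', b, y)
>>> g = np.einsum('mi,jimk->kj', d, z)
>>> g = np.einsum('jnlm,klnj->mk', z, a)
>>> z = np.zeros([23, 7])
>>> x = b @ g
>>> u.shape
(7,)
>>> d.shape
(29, 13)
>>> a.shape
(23, 29, 13, 3)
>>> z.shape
(23, 7)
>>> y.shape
(7, 29, 13, 7)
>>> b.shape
(7, 13, 29, 7)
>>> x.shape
(7, 13, 29, 23)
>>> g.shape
(7, 23)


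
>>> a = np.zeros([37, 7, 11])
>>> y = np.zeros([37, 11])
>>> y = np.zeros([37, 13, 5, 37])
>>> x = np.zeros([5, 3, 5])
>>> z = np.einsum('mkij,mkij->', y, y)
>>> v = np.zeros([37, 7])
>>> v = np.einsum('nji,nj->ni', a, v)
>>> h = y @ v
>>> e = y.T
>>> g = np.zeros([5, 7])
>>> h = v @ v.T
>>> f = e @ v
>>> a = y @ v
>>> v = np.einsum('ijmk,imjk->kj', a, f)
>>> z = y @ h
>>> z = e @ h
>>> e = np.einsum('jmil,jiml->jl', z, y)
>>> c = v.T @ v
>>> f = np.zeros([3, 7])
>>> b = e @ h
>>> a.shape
(37, 13, 5, 11)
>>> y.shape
(37, 13, 5, 37)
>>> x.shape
(5, 3, 5)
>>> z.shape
(37, 5, 13, 37)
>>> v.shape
(11, 13)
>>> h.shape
(37, 37)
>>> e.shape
(37, 37)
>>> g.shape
(5, 7)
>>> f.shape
(3, 7)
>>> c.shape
(13, 13)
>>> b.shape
(37, 37)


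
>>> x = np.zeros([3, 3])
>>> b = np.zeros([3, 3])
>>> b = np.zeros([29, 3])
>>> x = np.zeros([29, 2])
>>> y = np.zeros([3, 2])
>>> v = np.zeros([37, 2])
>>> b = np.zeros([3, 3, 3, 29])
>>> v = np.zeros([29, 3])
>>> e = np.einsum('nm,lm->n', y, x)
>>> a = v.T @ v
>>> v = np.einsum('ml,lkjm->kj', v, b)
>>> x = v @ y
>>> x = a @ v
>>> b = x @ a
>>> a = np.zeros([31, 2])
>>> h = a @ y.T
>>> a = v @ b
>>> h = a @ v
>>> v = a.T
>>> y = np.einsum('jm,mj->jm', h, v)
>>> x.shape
(3, 3)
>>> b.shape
(3, 3)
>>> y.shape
(3, 3)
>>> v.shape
(3, 3)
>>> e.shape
(3,)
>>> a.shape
(3, 3)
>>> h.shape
(3, 3)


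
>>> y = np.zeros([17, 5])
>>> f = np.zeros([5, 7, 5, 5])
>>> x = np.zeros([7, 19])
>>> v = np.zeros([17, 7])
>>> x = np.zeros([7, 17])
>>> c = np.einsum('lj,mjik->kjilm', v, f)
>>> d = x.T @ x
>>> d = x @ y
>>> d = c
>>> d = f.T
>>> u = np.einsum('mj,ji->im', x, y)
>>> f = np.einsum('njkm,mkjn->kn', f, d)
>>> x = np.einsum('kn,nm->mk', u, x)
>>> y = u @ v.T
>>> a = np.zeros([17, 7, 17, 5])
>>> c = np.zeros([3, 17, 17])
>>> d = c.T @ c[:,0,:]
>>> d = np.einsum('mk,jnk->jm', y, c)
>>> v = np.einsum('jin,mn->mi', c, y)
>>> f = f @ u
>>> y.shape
(5, 17)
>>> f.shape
(5, 7)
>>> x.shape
(17, 5)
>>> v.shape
(5, 17)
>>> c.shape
(3, 17, 17)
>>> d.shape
(3, 5)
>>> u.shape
(5, 7)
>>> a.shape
(17, 7, 17, 5)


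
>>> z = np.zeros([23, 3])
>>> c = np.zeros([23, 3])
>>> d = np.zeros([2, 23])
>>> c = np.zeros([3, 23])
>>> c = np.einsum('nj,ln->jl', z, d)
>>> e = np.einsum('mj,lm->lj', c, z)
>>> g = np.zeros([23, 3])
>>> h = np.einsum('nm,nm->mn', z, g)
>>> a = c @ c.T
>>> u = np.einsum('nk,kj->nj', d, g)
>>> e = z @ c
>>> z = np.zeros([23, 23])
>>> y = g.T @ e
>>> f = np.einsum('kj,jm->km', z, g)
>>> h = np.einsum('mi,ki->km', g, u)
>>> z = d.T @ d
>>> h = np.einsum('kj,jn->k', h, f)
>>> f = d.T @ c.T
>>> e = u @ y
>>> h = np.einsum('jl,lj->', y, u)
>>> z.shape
(23, 23)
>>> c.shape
(3, 2)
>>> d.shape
(2, 23)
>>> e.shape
(2, 2)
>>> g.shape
(23, 3)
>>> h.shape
()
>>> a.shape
(3, 3)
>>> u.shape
(2, 3)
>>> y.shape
(3, 2)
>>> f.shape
(23, 3)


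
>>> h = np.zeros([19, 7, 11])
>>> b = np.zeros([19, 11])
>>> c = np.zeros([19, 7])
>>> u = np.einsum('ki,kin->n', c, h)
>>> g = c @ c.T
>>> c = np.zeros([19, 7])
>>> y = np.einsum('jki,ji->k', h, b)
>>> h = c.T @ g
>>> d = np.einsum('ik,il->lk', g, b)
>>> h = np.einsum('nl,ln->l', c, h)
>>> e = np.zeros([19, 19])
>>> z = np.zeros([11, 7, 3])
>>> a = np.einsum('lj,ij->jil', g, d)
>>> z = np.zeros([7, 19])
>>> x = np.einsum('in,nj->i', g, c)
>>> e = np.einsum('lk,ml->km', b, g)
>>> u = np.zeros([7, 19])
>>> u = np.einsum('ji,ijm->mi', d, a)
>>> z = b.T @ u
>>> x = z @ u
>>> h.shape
(7,)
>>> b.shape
(19, 11)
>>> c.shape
(19, 7)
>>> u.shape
(19, 19)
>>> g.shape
(19, 19)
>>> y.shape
(7,)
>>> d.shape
(11, 19)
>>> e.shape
(11, 19)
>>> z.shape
(11, 19)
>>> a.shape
(19, 11, 19)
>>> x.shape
(11, 19)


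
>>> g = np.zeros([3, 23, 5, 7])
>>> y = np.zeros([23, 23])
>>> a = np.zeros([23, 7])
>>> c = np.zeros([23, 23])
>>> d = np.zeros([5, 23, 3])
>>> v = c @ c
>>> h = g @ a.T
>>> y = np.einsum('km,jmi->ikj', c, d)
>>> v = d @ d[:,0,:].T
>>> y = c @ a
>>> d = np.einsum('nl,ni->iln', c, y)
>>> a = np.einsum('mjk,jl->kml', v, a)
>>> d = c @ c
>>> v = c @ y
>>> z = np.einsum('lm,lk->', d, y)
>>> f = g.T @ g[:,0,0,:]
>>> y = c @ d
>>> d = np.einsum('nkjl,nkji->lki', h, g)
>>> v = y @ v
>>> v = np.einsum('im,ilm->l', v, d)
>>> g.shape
(3, 23, 5, 7)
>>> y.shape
(23, 23)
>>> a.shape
(5, 5, 7)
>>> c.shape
(23, 23)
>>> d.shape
(23, 23, 7)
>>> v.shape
(23,)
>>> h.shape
(3, 23, 5, 23)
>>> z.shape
()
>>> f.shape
(7, 5, 23, 7)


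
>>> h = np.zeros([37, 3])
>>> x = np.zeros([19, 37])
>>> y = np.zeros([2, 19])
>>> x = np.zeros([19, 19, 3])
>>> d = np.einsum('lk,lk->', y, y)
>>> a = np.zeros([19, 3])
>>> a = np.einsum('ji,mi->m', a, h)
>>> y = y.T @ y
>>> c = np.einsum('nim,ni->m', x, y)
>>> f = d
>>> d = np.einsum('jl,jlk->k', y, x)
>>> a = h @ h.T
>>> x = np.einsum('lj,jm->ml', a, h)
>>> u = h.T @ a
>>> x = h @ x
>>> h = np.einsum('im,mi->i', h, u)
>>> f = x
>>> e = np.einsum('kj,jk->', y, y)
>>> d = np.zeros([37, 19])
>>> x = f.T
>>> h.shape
(37,)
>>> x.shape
(37, 37)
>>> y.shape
(19, 19)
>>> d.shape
(37, 19)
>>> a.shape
(37, 37)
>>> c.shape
(3,)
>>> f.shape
(37, 37)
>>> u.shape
(3, 37)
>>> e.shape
()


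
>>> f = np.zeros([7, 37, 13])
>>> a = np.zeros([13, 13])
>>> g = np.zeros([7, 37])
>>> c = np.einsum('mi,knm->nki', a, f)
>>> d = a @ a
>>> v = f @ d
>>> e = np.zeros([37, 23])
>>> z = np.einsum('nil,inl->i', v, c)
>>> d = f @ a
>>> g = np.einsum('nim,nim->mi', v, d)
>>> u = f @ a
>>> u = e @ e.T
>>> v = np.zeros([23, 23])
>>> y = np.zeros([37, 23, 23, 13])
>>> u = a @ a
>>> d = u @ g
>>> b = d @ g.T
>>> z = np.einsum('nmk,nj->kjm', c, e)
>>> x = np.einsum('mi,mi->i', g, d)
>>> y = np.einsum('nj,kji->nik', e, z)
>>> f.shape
(7, 37, 13)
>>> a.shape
(13, 13)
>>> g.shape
(13, 37)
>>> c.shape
(37, 7, 13)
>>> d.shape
(13, 37)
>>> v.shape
(23, 23)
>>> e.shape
(37, 23)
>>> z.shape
(13, 23, 7)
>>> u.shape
(13, 13)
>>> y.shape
(37, 7, 13)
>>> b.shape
(13, 13)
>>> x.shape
(37,)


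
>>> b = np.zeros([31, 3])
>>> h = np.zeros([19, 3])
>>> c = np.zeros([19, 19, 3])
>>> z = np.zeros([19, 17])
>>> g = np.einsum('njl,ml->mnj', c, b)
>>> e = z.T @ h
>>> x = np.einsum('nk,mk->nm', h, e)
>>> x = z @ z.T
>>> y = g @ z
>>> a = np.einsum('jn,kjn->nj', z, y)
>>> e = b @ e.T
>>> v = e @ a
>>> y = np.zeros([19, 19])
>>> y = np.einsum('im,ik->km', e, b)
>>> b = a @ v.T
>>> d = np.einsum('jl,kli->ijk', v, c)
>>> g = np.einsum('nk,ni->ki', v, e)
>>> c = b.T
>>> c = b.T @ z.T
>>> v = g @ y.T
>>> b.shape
(17, 31)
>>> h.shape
(19, 3)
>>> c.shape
(31, 19)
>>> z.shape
(19, 17)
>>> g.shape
(19, 17)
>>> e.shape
(31, 17)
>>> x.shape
(19, 19)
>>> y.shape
(3, 17)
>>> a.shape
(17, 19)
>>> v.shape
(19, 3)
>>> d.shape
(3, 31, 19)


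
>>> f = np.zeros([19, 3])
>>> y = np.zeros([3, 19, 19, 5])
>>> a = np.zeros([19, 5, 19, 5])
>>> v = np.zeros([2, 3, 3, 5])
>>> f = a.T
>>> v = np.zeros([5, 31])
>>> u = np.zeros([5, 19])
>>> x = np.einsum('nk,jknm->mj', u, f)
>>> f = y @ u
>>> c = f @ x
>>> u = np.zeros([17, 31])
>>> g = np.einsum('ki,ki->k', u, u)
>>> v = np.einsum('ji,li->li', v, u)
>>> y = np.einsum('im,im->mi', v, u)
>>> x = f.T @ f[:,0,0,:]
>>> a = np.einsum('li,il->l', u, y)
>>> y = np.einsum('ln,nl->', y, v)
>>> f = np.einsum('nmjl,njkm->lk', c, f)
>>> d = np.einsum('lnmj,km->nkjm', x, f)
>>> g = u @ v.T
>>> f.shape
(5, 19)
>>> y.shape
()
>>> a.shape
(17,)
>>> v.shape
(17, 31)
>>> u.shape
(17, 31)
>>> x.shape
(19, 19, 19, 19)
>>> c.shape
(3, 19, 19, 5)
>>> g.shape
(17, 17)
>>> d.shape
(19, 5, 19, 19)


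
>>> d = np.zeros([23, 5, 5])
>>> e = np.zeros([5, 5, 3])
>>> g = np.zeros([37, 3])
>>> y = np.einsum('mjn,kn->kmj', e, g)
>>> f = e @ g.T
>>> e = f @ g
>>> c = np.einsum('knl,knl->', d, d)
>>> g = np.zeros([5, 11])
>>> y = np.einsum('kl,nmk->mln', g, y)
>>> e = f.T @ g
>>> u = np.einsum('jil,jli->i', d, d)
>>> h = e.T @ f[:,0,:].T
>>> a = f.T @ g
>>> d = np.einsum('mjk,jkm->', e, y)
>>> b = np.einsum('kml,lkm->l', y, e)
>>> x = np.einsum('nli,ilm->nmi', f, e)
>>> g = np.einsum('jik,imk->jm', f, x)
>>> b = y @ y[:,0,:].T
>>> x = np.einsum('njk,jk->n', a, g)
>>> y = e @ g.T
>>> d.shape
()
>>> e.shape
(37, 5, 11)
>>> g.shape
(5, 11)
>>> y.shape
(37, 5, 5)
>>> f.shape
(5, 5, 37)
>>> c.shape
()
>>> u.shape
(5,)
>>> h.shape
(11, 5, 5)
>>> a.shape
(37, 5, 11)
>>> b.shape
(5, 11, 5)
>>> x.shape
(37,)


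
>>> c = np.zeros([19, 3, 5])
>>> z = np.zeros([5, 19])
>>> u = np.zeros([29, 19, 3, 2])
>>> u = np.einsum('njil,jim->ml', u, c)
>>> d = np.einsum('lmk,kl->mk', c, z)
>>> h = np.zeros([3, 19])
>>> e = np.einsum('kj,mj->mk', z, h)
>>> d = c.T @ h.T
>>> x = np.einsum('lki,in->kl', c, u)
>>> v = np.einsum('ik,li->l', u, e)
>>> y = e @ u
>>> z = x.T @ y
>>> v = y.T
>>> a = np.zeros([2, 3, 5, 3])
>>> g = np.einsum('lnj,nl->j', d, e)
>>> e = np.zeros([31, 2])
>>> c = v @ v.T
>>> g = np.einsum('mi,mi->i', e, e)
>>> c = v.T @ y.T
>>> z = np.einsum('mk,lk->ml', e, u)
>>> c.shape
(3, 3)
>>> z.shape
(31, 5)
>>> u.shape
(5, 2)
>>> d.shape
(5, 3, 3)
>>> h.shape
(3, 19)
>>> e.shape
(31, 2)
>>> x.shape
(3, 19)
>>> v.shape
(2, 3)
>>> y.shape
(3, 2)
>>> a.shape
(2, 3, 5, 3)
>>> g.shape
(2,)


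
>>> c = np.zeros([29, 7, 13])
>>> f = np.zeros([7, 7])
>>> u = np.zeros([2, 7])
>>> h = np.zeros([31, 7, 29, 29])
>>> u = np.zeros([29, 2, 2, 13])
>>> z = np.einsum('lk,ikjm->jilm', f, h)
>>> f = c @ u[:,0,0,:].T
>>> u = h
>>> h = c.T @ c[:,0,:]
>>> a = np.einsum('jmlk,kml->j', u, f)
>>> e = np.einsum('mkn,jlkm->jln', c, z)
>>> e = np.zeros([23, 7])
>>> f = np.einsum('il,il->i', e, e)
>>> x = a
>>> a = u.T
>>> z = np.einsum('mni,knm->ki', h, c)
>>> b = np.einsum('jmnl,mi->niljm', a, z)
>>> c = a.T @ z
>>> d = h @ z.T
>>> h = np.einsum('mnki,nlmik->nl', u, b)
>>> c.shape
(31, 7, 29, 13)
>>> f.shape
(23,)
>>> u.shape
(31, 7, 29, 29)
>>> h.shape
(7, 13)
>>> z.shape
(29, 13)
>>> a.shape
(29, 29, 7, 31)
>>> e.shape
(23, 7)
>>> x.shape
(31,)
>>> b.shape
(7, 13, 31, 29, 29)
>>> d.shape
(13, 7, 29)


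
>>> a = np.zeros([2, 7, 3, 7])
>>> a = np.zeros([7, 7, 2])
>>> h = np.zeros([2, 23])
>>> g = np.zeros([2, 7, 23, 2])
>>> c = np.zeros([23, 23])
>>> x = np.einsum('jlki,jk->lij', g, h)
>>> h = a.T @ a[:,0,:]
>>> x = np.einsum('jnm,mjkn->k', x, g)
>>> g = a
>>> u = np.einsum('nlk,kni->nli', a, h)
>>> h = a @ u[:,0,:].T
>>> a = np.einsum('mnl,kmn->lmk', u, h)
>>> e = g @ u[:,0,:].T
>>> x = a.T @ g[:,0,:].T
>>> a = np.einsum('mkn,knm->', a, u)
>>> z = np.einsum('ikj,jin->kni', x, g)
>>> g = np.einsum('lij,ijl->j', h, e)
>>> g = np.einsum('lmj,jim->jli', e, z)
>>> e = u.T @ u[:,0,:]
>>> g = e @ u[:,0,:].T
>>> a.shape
()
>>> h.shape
(7, 7, 7)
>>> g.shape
(2, 7, 7)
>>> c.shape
(23, 23)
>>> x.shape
(7, 7, 7)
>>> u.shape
(7, 7, 2)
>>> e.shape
(2, 7, 2)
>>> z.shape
(7, 2, 7)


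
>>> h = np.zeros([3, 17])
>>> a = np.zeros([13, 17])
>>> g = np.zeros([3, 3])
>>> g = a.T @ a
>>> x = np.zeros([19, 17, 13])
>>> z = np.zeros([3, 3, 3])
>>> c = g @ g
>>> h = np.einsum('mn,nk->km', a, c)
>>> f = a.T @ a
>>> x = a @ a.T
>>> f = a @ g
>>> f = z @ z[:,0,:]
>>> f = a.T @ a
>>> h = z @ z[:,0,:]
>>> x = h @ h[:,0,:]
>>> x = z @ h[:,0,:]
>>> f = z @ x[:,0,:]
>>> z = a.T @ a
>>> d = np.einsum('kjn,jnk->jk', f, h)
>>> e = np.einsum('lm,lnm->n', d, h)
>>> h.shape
(3, 3, 3)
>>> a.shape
(13, 17)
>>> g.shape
(17, 17)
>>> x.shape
(3, 3, 3)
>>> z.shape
(17, 17)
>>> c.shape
(17, 17)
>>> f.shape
(3, 3, 3)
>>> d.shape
(3, 3)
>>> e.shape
(3,)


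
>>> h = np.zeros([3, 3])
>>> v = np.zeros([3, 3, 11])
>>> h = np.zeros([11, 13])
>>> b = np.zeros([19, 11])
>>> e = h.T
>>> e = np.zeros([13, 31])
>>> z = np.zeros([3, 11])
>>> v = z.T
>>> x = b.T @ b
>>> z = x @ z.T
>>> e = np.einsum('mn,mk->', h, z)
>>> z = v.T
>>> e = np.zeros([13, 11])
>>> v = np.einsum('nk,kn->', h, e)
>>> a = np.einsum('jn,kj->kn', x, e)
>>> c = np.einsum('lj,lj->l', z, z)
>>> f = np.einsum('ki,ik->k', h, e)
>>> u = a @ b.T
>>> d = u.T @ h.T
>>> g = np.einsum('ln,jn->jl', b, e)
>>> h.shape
(11, 13)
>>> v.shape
()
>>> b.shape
(19, 11)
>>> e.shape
(13, 11)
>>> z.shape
(3, 11)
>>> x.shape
(11, 11)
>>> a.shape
(13, 11)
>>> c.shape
(3,)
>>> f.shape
(11,)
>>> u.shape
(13, 19)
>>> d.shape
(19, 11)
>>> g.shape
(13, 19)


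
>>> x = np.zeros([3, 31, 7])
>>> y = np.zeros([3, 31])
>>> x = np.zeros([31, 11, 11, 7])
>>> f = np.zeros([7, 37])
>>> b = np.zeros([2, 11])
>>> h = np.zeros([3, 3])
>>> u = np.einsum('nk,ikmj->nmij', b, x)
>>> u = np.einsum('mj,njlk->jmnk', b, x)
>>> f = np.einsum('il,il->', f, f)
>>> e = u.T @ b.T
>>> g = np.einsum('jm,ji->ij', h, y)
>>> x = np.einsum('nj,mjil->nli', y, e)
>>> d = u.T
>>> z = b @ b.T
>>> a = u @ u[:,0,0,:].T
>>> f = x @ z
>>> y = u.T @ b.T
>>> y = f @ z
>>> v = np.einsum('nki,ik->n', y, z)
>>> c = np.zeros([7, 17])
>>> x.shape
(3, 2, 2)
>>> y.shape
(3, 2, 2)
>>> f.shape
(3, 2, 2)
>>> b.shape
(2, 11)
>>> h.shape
(3, 3)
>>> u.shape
(11, 2, 31, 7)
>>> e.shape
(7, 31, 2, 2)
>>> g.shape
(31, 3)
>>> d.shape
(7, 31, 2, 11)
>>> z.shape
(2, 2)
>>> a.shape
(11, 2, 31, 11)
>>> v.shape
(3,)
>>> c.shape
(7, 17)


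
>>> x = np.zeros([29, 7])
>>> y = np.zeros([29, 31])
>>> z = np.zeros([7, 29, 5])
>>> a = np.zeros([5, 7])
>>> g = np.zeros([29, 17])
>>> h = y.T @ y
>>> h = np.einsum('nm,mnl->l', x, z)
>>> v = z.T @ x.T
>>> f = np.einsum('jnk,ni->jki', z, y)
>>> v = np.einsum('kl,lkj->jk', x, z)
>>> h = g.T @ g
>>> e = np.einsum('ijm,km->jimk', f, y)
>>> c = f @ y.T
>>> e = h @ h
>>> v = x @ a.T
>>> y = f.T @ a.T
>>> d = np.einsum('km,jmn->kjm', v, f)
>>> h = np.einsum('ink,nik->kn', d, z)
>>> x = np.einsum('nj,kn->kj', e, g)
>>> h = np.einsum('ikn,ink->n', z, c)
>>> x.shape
(29, 17)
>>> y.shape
(31, 5, 5)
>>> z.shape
(7, 29, 5)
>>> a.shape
(5, 7)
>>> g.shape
(29, 17)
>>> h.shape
(5,)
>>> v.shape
(29, 5)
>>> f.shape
(7, 5, 31)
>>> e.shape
(17, 17)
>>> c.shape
(7, 5, 29)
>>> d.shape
(29, 7, 5)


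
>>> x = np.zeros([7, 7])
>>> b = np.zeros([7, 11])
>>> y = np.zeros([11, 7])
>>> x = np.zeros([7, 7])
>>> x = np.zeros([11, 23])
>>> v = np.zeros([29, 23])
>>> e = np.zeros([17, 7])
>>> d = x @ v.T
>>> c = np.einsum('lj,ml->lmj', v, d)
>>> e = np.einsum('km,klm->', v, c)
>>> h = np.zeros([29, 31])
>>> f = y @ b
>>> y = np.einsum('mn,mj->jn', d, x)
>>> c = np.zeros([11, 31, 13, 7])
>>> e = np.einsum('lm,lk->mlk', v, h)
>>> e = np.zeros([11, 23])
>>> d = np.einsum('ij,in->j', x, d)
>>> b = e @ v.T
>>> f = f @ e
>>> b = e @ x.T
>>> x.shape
(11, 23)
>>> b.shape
(11, 11)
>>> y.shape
(23, 29)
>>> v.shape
(29, 23)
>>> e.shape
(11, 23)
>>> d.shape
(23,)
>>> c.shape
(11, 31, 13, 7)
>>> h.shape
(29, 31)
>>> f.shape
(11, 23)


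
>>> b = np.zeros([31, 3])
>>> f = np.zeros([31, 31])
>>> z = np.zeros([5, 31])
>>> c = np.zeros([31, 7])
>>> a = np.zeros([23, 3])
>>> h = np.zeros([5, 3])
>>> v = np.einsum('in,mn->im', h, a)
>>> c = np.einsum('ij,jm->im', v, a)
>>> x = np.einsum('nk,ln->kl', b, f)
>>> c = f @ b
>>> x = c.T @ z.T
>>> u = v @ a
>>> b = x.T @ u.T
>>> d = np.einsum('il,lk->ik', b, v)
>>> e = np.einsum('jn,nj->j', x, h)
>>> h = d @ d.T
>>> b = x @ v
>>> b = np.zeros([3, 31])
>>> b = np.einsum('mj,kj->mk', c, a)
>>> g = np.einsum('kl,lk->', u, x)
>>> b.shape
(31, 23)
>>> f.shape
(31, 31)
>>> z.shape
(5, 31)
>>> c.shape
(31, 3)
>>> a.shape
(23, 3)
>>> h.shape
(5, 5)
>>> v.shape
(5, 23)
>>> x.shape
(3, 5)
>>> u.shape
(5, 3)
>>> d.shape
(5, 23)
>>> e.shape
(3,)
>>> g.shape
()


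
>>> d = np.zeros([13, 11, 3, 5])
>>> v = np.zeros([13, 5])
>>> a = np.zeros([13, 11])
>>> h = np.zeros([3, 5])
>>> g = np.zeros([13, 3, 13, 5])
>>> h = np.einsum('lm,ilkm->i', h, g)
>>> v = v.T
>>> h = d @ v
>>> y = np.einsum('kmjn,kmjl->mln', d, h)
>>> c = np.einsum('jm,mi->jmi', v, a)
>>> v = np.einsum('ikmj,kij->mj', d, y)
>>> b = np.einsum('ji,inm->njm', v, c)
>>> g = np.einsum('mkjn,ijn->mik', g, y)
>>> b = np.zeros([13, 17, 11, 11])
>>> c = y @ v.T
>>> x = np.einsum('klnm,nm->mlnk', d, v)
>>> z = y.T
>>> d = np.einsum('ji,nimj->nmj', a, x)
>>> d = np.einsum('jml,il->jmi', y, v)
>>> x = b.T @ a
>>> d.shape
(11, 13, 3)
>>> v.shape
(3, 5)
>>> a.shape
(13, 11)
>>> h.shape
(13, 11, 3, 13)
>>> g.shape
(13, 11, 3)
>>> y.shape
(11, 13, 5)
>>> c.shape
(11, 13, 3)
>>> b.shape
(13, 17, 11, 11)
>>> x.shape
(11, 11, 17, 11)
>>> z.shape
(5, 13, 11)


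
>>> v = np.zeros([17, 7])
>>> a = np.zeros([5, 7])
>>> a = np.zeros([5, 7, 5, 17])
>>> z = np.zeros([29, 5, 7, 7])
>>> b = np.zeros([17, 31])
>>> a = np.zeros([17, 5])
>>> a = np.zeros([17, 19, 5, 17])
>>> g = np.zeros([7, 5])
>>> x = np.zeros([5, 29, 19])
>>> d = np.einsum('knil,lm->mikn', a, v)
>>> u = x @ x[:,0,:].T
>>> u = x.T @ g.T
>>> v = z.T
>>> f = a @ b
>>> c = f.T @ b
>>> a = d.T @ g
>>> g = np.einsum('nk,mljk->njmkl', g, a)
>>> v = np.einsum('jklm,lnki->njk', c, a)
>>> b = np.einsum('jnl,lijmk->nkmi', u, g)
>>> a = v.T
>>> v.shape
(17, 31, 5)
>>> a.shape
(5, 31, 17)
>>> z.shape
(29, 5, 7, 7)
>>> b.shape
(29, 17, 5, 5)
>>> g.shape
(7, 5, 19, 5, 17)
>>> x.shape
(5, 29, 19)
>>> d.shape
(7, 5, 17, 19)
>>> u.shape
(19, 29, 7)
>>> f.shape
(17, 19, 5, 31)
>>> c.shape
(31, 5, 19, 31)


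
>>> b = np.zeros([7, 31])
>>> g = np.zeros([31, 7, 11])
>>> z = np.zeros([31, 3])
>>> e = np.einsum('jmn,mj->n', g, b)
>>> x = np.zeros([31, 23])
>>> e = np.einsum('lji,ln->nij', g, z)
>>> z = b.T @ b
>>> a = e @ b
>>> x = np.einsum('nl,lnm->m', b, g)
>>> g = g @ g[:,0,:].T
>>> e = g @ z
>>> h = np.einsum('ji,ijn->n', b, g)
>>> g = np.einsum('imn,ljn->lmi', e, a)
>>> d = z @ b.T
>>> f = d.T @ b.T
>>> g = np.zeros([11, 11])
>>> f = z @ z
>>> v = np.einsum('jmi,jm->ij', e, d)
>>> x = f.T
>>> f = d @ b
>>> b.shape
(7, 31)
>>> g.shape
(11, 11)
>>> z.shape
(31, 31)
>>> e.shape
(31, 7, 31)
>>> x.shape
(31, 31)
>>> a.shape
(3, 11, 31)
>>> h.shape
(31,)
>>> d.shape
(31, 7)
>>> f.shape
(31, 31)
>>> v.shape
(31, 31)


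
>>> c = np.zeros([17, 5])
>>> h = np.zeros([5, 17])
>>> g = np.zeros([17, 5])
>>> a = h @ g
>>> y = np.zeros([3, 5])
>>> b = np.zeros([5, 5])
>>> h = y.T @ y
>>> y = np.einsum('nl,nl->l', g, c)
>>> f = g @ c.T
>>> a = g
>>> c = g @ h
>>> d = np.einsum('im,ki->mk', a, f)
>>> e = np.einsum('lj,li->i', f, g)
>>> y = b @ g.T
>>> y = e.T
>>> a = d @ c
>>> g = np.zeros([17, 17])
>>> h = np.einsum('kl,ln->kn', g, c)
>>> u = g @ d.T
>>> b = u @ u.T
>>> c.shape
(17, 5)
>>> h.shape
(17, 5)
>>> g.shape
(17, 17)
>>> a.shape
(5, 5)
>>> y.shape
(5,)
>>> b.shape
(17, 17)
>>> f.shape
(17, 17)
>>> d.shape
(5, 17)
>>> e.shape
(5,)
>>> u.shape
(17, 5)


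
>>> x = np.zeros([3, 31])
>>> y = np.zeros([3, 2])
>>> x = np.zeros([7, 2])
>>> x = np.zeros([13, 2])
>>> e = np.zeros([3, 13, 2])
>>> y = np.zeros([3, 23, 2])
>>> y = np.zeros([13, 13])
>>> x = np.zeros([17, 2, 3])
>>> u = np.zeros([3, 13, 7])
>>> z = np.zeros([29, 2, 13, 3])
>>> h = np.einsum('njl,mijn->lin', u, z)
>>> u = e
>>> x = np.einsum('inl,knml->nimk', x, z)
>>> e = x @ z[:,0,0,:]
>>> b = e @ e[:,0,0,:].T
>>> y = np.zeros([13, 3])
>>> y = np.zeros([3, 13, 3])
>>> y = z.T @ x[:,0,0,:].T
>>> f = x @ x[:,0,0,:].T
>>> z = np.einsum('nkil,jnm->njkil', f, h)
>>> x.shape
(2, 17, 13, 29)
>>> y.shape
(3, 13, 2, 2)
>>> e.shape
(2, 17, 13, 3)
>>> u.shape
(3, 13, 2)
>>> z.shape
(2, 7, 17, 13, 2)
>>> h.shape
(7, 2, 3)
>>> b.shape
(2, 17, 13, 2)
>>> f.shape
(2, 17, 13, 2)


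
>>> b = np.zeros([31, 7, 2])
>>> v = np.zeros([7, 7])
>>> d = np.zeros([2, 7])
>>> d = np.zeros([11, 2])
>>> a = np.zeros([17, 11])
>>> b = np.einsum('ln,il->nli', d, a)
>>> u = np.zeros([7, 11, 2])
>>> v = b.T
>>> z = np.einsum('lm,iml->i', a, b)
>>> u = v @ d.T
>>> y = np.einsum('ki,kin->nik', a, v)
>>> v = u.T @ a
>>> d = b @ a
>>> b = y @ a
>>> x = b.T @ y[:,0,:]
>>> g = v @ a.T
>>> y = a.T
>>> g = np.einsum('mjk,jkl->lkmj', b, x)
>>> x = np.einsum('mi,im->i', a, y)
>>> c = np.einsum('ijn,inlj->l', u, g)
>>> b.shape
(2, 11, 11)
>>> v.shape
(11, 11, 11)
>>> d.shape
(2, 11, 11)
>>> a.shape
(17, 11)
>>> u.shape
(17, 11, 11)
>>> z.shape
(2,)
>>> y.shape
(11, 17)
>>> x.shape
(11,)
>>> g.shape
(17, 11, 2, 11)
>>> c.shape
(2,)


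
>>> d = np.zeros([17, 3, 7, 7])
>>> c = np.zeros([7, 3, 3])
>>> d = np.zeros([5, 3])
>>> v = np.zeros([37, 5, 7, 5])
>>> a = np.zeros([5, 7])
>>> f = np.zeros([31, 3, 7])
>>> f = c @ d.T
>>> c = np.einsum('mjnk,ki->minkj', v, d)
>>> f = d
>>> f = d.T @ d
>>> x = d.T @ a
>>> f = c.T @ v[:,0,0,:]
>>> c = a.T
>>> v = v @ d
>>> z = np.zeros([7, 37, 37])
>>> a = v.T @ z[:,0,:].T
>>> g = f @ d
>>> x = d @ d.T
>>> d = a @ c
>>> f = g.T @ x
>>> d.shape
(3, 7, 5, 5)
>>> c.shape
(7, 5)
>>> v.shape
(37, 5, 7, 3)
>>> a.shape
(3, 7, 5, 7)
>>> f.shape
(3, 3, 7, 5, 5)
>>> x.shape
(5, 5)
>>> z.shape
(7, 37, 37)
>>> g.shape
(5, 5, 7, 3, 3)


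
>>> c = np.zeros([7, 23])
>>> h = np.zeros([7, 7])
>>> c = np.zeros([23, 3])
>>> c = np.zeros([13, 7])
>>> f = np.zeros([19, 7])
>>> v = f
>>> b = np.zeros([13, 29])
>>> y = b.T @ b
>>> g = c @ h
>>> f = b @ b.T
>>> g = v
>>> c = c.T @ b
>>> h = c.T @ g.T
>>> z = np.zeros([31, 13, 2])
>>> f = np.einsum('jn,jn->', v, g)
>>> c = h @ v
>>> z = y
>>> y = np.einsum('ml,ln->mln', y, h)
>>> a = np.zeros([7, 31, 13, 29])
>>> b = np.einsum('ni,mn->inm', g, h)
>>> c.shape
(29, 7)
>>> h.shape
(29, 19)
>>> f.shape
()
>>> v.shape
(19, 7)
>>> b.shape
(7, 19, 29)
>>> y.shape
(29, 29, 19)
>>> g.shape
(19, 7)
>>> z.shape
(29, 29)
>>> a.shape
(7, 31, 13, 29)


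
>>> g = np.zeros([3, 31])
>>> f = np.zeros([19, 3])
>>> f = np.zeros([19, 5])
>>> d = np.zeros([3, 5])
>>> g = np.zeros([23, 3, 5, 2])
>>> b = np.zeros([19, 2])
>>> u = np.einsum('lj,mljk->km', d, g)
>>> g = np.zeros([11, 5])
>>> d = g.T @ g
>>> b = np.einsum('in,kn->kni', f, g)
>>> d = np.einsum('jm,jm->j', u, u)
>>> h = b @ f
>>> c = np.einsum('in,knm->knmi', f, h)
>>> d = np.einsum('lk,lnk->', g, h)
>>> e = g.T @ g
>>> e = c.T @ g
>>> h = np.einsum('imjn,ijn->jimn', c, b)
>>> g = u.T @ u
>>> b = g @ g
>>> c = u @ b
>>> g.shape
(23, 23)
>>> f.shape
(19, 5)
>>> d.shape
()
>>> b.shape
(23, 23)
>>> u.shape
(2, 23)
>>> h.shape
(5, 11, 5, 19)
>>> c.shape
(2, 23)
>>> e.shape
(19, 5, 5, 5)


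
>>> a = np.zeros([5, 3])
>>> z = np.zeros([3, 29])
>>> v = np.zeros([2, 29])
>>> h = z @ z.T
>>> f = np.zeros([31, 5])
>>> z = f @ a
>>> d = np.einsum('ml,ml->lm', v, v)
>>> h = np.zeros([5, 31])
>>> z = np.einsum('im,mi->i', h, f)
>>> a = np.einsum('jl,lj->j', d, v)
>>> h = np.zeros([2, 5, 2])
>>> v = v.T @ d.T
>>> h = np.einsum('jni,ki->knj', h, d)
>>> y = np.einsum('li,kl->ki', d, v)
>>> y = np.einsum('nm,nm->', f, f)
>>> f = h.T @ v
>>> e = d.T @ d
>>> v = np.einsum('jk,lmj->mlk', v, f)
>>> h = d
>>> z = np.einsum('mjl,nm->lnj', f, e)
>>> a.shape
(29,)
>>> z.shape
(29, 2, 5)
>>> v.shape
(5, 2, 29)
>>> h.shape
(29, 2)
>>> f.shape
(2, 5, 29)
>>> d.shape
(29, 2)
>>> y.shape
()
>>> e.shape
(2, 2)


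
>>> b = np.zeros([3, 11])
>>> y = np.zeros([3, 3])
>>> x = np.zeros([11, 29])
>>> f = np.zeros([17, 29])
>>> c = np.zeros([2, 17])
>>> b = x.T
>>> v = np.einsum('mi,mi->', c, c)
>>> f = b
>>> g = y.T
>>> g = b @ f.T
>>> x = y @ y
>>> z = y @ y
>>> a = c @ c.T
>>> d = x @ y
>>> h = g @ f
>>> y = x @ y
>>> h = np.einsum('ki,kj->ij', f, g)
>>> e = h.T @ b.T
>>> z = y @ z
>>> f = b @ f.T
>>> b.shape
(29, 11)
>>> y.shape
(3, 3)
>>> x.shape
(3, 3)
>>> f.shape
(29, 29)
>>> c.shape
(2, 17)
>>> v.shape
()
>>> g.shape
(29, 29)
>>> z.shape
(3, 3)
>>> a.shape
(2, 2)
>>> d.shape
(3, 3)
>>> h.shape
(11, 29)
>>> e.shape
(29, 29)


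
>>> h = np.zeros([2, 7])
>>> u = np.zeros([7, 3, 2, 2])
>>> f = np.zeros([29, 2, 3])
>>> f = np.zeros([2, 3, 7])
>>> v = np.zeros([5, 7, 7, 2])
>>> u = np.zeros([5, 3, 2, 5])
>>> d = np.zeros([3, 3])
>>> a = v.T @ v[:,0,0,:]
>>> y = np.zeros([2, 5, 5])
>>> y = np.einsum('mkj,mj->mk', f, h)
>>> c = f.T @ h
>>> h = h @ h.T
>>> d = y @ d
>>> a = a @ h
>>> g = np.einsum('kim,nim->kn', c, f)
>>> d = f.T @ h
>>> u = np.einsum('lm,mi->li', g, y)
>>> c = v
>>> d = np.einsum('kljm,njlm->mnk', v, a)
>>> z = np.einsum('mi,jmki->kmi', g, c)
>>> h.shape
(2, 2)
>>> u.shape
(7, 3)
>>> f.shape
(2, 3, 7)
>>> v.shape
(5, 7, 7, 2)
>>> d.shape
(2, 2, 5)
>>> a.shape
(2, 7, 7, 2)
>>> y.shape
(2, 3)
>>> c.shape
(5, 7, 7, 2)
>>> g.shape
(7, 2)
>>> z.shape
(7, 7, 2)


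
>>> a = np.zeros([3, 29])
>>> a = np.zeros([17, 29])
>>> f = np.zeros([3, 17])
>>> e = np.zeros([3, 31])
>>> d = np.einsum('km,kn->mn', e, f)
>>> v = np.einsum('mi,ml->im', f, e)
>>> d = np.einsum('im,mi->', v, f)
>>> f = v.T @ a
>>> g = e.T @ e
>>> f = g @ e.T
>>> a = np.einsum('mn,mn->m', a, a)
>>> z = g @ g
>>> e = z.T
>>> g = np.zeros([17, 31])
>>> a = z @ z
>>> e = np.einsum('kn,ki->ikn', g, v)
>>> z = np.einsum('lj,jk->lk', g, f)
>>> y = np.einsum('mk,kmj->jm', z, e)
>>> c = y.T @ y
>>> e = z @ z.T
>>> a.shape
(31, 31)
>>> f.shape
(31, 3)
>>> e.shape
(17, 17)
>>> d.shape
()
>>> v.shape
(17, 3)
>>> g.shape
(17, 31)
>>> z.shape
(17, 3)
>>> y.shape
(31, 17)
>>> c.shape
(17, 17)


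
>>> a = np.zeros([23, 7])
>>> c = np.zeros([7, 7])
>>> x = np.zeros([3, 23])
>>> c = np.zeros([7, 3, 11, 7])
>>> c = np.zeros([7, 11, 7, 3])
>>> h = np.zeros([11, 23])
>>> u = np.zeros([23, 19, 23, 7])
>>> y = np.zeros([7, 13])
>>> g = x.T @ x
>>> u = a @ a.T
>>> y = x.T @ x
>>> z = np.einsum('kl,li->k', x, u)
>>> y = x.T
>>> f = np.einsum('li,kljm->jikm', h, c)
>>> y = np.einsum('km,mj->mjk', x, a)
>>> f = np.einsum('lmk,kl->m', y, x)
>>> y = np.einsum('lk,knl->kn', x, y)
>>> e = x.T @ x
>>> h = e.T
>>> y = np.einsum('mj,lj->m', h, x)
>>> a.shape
(23, 7)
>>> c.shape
(7, 11, 7, 3)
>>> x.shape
(3, 23)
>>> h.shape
(23, 23)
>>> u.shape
(23, 23)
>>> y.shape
(23,)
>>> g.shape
(23, 23)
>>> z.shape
(3,)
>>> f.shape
(7,)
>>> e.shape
(23, 23)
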